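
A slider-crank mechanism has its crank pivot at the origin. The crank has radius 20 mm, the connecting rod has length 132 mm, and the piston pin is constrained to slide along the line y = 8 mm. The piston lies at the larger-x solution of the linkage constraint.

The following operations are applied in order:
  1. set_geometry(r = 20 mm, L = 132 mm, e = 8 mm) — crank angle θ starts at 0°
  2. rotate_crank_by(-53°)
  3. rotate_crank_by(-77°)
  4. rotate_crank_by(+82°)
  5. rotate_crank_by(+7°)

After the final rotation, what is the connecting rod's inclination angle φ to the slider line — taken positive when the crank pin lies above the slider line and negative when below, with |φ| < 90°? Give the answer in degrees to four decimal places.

set_geometry: r = 20 mm, L = 132 mm, e = 8 mm; θ ← 0°
rotate_crank_by(-53°): θ ← 0° -53° = -53°
rotate_crank_by(-77°): θ ← -53° -77° = -130°
rotate_crank_by(+82°): θ ← -130° +82° = -48°
rotate_crank_by(+7°): θ ← -48° +7° = -41°
crank pin P = (r cos θ, r sin θ) = (15.094192, -13.121181)
h = r sin θ − e = -13.121181 − 8 = -21.121181
sin φ = h / L = -21.121181 / 132 = -0.16000894
φ = arcsin(-0.16000894) = -9.207415°

-9.2074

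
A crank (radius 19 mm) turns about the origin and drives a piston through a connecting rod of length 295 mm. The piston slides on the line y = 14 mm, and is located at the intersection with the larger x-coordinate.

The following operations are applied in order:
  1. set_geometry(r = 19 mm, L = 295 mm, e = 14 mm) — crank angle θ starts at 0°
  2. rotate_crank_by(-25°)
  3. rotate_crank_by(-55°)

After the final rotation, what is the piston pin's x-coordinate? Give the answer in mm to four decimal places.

set_geometry: r = 19 mm, L = 295 mm, e = 14 mm; θ ← 0°
rotate_crank_by(-25°): θ ← 0° -25° = -25°
rotate_crank_by(-55°): θ ← -25° -55° = -80°
crank pin P = (r cos θ, r sin θ) = (3.299315, -18.711347)
h = r sin θ − e = -18.711347 − 14 = -32.711347
x = r cos θ + √(L² − h²) = 3.299315 + √(87025.0 − 1070.0322) = 3.299315 + 293.180777 = 296.480092

296.4801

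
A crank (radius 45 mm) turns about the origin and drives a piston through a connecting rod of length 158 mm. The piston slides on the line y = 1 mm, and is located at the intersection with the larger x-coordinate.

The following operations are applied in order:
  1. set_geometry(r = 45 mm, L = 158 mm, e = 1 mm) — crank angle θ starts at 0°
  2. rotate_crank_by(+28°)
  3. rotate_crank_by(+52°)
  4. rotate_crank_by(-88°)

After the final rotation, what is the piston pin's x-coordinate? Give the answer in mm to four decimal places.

set_geometry: r = 45 mm, L = 158 mm, e = 1 mm; θ ← 0°
rotate_crank_by(+28°): θ ← 0° +28° = 28°
rotate_crank_by(+52°): θ ← 28° +52° = 80°
rotate_crank_by(-88°): θ ← 80° -88° = -8°
crank pin P = (r cos θ, r sin θ) = (44.562063, -6.262790)
h = r sin θ − e = -6.262790 − 1 = -7.262790
x = r cos θ + √(L² − h²) = 44.562063 + √(24964.0 − 52.7481) = 44.562063 + 157.832987 = 202.395050

202.3951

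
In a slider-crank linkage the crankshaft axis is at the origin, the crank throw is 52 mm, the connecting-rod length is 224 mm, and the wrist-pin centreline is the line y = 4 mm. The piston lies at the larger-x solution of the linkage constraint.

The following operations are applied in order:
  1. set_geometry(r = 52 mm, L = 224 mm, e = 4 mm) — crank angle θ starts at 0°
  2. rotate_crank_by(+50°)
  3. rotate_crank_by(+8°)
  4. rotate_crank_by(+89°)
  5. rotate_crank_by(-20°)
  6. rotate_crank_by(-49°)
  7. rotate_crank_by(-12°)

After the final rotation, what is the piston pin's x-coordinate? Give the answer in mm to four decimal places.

240.8851

set_geometry: r = 52 mm, L = 224 mm, e = 4 mm; θ ← 0°
rotate_crank_by(+50°): θ ← 0° +50° = 50°
rotate_crank_by(+8°): θ ← 50° +8° = 58°
rotate_crank_by(+89°): θ ← 58° +89° = 147°
rotate_crank_by(-20°): θ ← 147° -20° = 127°
rotate_crank_by(-49°): θ ← 127° -49° = 78°
rotate_crank_by(-12°): θ ← 78° -12° = 66°
crank pin P = (r cos θ, r sin θ) = (21.150305, 47.504364)
h = r sin θ − e = 47.504364 − 4 = 43.504364
x = r cos θ + √(L² − h²) = 21.150305 + √(50176.0 − 1892.6297) = 21.150305 + 219.734773 = 240.885078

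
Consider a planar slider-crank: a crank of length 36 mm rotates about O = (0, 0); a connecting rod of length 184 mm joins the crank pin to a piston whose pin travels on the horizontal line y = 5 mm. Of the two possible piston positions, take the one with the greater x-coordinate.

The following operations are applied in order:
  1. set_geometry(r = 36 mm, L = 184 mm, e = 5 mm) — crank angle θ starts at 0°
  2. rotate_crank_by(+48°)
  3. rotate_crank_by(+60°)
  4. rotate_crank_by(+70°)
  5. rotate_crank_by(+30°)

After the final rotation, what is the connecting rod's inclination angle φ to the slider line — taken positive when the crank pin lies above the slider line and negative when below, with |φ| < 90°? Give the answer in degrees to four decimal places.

-6.8360

set_geometry: r = 36 mm, L = 184 mm, e = 5 mm; θ ← 0°
rotate_crank_by(+48°): θ ← 0° +48° = 48°
rotate_crank_by(+60°): θ ← 48° +60° = 108°
rotate_crank_by(+70°): θ ← 108° +70° = 178°
rotate_crank_by(+30°): θ ← 178° +30° = 208°
crank pin P = (r cos θ, r sin θ) = (-31.786113, -16.900976)
h = r sin θ − e = -16.900976 − 5 = -21.900976
sin φ = h / L = -21.900976 / 184 = -0.11902704
φ = arcsin(-0.11902704) = -6.835954°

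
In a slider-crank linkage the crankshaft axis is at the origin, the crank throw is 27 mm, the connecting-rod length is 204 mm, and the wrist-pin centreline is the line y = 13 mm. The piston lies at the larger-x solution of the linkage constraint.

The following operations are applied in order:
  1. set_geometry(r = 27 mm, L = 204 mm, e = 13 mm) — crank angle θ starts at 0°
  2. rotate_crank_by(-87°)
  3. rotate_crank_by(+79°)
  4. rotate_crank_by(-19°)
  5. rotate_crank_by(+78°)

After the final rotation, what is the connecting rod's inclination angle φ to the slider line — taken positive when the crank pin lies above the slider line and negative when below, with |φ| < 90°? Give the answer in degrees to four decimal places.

set_geometry: r = 27 mm, L = 204 mm, e = 13 mm; θ ← 0°
rotate_crank_by(-87°): θ ← 0° -87° = -87°
rotate_crank_by(+79°): θ ← -87° +79° = -8°
rotate_crank_by(-19°): θ ← -8° -19° = -27°
rotate_crank_by(+78°): θ ← -27° +78° = 51°
crank pin P = (r cos θ, r sin θ) = (16.991651, 20.982941)
h = r sin θ − e = 20.982941 − 13 = 7.982941
sin φ = h / L = 7.982941 / 204 = 0.03913206
φ = arcsin(0.03913206) = 2.242675°

2.2427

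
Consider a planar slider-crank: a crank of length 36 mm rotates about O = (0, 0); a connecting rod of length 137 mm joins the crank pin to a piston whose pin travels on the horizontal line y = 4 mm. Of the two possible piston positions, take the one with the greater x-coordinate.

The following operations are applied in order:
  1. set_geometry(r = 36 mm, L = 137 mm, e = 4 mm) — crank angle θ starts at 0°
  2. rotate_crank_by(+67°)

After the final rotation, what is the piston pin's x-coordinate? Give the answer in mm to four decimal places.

147.9318

set_geometry: r = 36 mm, L = 137 mm, e = 4 mm; θ ← 0°
rotate_crank_by(+67°): θ ← 0° +67° = 67°
crank pin P = (r cos θ, r sin θ) = (14.066321, 33.138175)
h = r sin θ − e = 33.138175 − 4 = 29.138175
x = r cos θ + √(L² − h²) = 14.066321 + √(18769.0 − 849.0332) = 14.066321 + 133.865480 = 147.931801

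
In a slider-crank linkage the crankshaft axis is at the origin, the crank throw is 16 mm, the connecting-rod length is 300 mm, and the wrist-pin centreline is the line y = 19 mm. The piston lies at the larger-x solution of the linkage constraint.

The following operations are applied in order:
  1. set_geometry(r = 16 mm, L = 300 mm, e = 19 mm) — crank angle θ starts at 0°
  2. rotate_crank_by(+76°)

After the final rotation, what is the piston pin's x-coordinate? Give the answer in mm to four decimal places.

303.8506

set_geometry: r = 16 mm, L = 300 mm, e = 19 mm; θ ← 0°
rotate_crank_by(+76°): θ ← 0° +76° = 76°
crank pin P = (r cos θ, r sin θ) = (3.870750, 15.524732)
h = r sin θ − e = 15.524732 − 19 = -3.475268
x = r cos θ + √(L² − h²) = 3.870750 + √(90000.0 − 12.0775) = 3.870750 + 299.979870 = 303.850621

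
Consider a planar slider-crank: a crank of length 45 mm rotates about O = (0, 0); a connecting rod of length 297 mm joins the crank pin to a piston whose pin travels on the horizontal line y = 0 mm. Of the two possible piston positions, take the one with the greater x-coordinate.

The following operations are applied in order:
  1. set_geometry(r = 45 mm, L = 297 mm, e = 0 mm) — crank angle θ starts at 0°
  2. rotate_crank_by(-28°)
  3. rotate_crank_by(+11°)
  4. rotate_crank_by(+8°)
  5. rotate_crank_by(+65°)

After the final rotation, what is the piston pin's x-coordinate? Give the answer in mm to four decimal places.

319.8113

set_geometry: r = 45 mm, L = 297 mm, e = 0 mm; θ ← 0°
rotate_crank_by(-28°): θ ← 0° -28° = -28°
rotate_crank_by(+11°): θ ← -28° +11° = -17°
rotate_crank_by(+8°): θ ← -17° +8° = -9°
rotate_crank_by(+65°): θ ← -9° +65° = 56°
crank pin P = (r cos θ, r sin θ) = (25.163681, 37.306691)
h = r sin θ − e = 37.306691 − 0 = 37.306691
x = r cos θ + √(L² − h²) = 25.163681 + √(88209.0 − 1391.7892) = 25.163681 + 294.647604 = 319.811285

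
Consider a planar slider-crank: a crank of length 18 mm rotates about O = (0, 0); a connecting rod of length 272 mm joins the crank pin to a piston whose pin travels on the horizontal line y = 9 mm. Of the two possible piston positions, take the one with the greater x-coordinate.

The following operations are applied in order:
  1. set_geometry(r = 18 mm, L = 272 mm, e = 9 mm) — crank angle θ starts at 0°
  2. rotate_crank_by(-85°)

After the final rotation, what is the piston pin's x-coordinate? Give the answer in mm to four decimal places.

set_geometry: r = 18 mm, L = 272 mm, e = 9 mm; θ ← 0°
rotate_crank_by(-85°): θ ← 0° -85° = -85°
crank pin P = (r cos θ, r sin θ) = (1.568803, -17.931505)
h = r sin θ − e = -17.931505 − 9 = -26.931505
x = r cos θ + √(L² − h²) = 1.568803 + √(73984.0 − 725.3059) = 1.568803 + 270.663433 = 272.232237

272.2322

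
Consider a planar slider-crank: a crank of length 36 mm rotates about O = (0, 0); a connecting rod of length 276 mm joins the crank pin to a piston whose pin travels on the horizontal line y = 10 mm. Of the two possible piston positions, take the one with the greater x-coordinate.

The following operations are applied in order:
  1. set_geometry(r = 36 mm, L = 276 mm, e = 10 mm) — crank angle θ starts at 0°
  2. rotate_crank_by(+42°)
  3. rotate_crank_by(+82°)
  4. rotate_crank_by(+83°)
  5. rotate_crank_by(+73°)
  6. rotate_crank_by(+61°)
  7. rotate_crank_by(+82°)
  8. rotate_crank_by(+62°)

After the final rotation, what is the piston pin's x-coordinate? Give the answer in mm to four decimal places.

set_geometry: r = 36 mm, L = 276 mm, e = 10 mm; θ ← 0°
rotate_crank_by(+42°): θ ← 0° +42° = 42°
rotate_crank_by(+82°): θ ← 42° +82° = 124°
rotate_crank_by(+83°): θ ← 124° +83° = 207°
rotate_crank_by(+73°): θ ← 207° +73° = 280°
rotate_crank_by(+61°): θ ← 280° +61° = 341°
rotate_crank_by(+82°): θ ← 341° +82° = 423°
rotate_crank_by(+62°): θ ← 423° +62° = 485°
crank pin P = (r cos θ, r sin θ) = (-20.648752, 29.489474)
h = r sin θ − e = 29.489474 − 10 = 19.489474
x = r cos θ + √(L² − h²) = -20.648752 + √(76176.0 − 379.8396) = -20.648752 + 275.311025 = 254.662273

254.6623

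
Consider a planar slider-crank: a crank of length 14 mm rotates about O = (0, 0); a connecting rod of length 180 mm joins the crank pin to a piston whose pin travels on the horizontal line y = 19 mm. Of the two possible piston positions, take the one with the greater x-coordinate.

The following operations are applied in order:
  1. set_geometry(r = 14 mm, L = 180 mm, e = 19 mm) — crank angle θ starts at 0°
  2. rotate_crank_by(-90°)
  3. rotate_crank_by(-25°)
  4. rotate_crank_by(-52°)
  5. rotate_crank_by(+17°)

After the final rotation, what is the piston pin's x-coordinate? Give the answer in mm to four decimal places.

set_geometry: r = 14 mm, L = 180 mm, e = 19 mm; θ ← 0°
rotate_crank_by(-90°): θ ← 0° -90° = -90°
rotate_crank_by(-25°): θ ← -90° -25° = -115°
rotate_crank_by(-52°): θ ← -115° -52° = -167°
rotate_crank_by(+17°): θ ← -167° +17° = -150°
crank pin P = (r cos θ, r sin θ) = (-12.124356, -7.000000)
h = r sin θ − e = -7.000000 − 19 = -26.000000
x = r cos θ + √(L² − h²) = -12.124356 + √(32400.0 − 676.0000) = -12.124356 + 178.112324 = 165.987968

165.9880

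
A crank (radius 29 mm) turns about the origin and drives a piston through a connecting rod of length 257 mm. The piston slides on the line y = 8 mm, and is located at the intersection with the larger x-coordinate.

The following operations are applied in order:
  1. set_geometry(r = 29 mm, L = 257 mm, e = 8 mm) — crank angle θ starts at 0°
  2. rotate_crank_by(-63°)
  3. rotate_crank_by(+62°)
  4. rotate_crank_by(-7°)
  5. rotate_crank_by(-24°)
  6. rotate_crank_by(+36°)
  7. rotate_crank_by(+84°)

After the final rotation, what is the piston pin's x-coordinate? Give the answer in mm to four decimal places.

257.1541

set_geometry: r = 29 mm, L = 257 mm, e = 8 mm; θ ← 0°
rotate_crank_by(-63°): θ ← 0° -63° = -63°
rotate_crank_by(+62°): θ ← -63° +62° = -1°
rotate_crank_by(-7°): θ ← -1° -7° = -8°
rotate_crank_by(-24°): θ ← -8° -24° = -32°
rotate_crank_by(+36°): θ ← -32° +36° = 4°
rotate_crank_by(+84°): θ ← 4° +84° = 88°
crank pin P = (r cos θ, r sin θ) = (1.012085, 28.982334)
h = r sin θ − e = 28.982334 − 8 = 20.982334
x = r cos θ + √(L² − h²) = 1.012085 + √(66049.0 − 440.2583) = 1.012085 + 256.142034 = 257.154120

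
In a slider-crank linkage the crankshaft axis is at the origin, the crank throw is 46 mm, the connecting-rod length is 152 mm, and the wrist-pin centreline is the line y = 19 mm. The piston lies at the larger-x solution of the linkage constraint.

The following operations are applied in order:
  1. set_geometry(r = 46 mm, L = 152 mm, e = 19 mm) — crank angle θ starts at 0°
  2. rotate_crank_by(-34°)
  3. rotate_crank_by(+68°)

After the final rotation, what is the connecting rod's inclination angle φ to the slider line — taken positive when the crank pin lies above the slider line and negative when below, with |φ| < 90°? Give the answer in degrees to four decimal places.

set_geometry: r = 46 mm, L = 152 mm, e = 19 mm; θ ← 0°
rotate_crank_by(-34°): θ ← 0° -34° = -34°
rotate_crank_by(+68°): θ ← -34° +68° = 34°
crank pin P = (r cos θ, r sin θ) = (38.135728, 25.722874)
h = r sin θ − e = 25.722874 − 19 = 6.722874
sin φ = h / L = 6.722874 / 152 = 0.04422943
φ = arcsin(0.04422943) = 2.534987°

2.5350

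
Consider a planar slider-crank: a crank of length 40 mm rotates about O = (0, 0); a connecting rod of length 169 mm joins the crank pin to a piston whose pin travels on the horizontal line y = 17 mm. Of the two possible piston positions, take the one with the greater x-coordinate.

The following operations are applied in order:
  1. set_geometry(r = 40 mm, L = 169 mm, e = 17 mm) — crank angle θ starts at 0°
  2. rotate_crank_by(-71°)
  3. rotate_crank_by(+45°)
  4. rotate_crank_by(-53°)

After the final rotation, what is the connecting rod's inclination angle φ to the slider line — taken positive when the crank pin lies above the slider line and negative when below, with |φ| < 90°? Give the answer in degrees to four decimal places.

set_geometry: r = 40 mm, L = 169 mm, e = 17 mm; θ ← 0°
rotate_crank_by(-71°): θ ← 0° -71° = -71°
rotate_crank_by(+45°): θ ← -71° +45° = -26°
rotate_crank_by(-53°): θ ← -26° -53° = -79°
crank pin P = (r cos θ, r sin θ) = (7.632360, -39.265087)
h = r sin θ − e = -39.265087 − 17 = -56.265087
sin φ = h / L = -56.265087 / 169 = -0.33292951
φ = arcsin(-0.33292951) = -19.446682°

-19.4467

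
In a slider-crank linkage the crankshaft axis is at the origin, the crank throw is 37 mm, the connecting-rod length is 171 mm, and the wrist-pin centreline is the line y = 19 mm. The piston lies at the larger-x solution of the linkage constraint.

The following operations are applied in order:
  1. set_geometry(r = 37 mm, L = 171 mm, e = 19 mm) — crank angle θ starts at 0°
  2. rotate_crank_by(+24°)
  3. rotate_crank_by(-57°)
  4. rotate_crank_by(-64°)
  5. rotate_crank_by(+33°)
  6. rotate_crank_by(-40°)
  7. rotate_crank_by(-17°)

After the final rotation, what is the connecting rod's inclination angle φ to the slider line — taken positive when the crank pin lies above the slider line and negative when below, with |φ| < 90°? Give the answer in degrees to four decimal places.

-17.2523

set_geometry: r = 37 mm, L = 171 mm, e = 19 mm; θ ← 0°
rotate_crank_by(+24°): θ ← 0° +24° = 24°
rotate_crank_by(-57°): θ ← 24° -57° = -33°
rotate_crank_by(-64°): θ ← -33° -64° = -97°
rotate_crank_by(+33°): θ ← -97° +33° = -64°
rotate_crank_by(-40°): θ ← -64° -40° = -104°
rotate_crank_by(-17°): θ ← -104° -17° = -121°
crank pin P = (r cos θ, r sin θ) = (-19.056409, -31.715190)
h = r sin θ − e = -31.715190 − 19 = -50.715190
sin φ = h / L = -50.715190 / 171 = -0.29658006
φ = arcsin(-0.29658006) = -17.252309°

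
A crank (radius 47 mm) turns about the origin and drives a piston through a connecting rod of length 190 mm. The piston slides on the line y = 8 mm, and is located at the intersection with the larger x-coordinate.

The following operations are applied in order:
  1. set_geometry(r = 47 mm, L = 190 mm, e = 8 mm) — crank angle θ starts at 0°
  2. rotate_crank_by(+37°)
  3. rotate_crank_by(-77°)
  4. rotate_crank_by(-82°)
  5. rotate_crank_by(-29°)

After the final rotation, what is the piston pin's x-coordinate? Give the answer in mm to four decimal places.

set_geometry: r = 47 mm, L = 190 mm, e = 8 mm; θ ← 0°
rotate_crank_by(+37°): θ ← 0° +37° = 37°
rotate_crank_by(-77°): θ ← 37° -77° = -40°
rotate_crank_by(-82°): θ ← -40° -82° = -122°
rotate_crank_by(-29°): θ ← -122° -29° = -151°
crank pin P = (r cos θ, r sin θ) = (-41.107126, -22.786052)
h = r sin θ − e = -22.786052 − 8 = -30.786052
x = r cos θ + √(L² − h²) = -41.107126 + √(36100.0 − 947.7810) = -41.107126 + 187.489250 = 146.382124

146.3821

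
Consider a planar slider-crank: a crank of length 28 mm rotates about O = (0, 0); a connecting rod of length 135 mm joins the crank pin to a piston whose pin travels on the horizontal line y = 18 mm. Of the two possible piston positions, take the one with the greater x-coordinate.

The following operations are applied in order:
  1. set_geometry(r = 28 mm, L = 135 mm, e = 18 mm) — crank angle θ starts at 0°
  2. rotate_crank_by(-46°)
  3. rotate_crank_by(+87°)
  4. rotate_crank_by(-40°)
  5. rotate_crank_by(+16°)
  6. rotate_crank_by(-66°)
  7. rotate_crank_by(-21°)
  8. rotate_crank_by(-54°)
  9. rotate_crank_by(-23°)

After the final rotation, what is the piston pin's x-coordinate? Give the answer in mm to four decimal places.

107.3585

set_geometry: r = 28 mm, L = 135 mm, e = 18 mm; θ ← 0°
rotate_crank_by(-46°): θ ← 0° -46° = -46°
rotate_crank_by(+87°): θ ← -46° +87° = 41°
rotate_crank_by(-40°): θ ← 41° -40° = 1°
rotate_crank_by(+16°): θ ← 1° +16° = 17°
rotate_crank_by(-66°): θ ← 17° -66° = -49°
rotate_crank_by(-21°): θ ← -49° -21° = -70°
rotate_crank_by(-54°): θ ← -70° -54° = -124°
rotate_crank_by(-23°): θ ← -124° -23° = -147°
crank pin P = (r cos θ, r sin θ) = (-23.482776, -15.249893)
h = r sin θ − e = -15.249893 − 18 = -33.249893
x = r cos θ + √(L² − h²) = -23.482776 + √(18225.0 − 1105.5554) = -23.482776 + 130.841296 = 107.358520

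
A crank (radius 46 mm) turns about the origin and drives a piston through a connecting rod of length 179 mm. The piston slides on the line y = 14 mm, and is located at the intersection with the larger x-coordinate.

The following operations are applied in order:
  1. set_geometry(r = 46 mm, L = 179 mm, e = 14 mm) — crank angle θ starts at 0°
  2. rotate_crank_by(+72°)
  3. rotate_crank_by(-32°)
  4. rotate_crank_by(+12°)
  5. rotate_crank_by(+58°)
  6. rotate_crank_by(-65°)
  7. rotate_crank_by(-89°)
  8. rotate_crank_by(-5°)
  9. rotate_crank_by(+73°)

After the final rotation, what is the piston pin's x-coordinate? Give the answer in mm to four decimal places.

220.9611

set_geometry: r = 46 mm, L = 179 mm, e = 14 mm; θ ← 0°
rotate_crank_by(+72°): θ ← 0° +72° = 72°
rotate_crank_by(-32°): θ ← 72° -32° = 40°
rotate_crank_by(+12°): θ ← 40° +12° = 52°
rotate_crank_by(+58°): θ ← 52° +58° = 110°
rotate_crank_by(-65°): θ ← 110° -65° = 45°
rotate_crank_by(-89°): θ ← 45° -89° = -44°
rotate_crank_by(-5°): θ ← -44° -5° = -49°
rotate_crank_by(+73°): θ ← -49° +73° = 24°
crank pin P = (r cos θ, r sin θ) = (42.023091, 18.709886)
h = r sin θ − e = 18.709886 − 14 = 4.709886
x = r cos θ + √(L² − h²) = 42.023091 + √(32041.0 − 22.1830) = 42.023091 + 178.938026 = 220.961117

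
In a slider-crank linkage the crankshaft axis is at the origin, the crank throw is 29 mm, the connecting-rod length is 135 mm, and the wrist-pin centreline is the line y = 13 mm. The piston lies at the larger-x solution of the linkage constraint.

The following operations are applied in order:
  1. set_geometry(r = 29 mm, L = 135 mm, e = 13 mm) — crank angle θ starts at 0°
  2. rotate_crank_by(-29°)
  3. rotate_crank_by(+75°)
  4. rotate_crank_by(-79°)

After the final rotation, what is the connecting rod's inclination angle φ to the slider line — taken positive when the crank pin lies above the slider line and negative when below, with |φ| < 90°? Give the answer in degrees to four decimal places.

set_geometry: r = 29 mm, L = 135 mm, e = 13 mm; θ ← 0°
rotate_crank_by(-29°): θ ← 0° -29° = -29°
rotate_crank_by(+75°): θ ← -29° +75° = 46°
rotate_crank_by(-79°): θ ← 46° -79° = -33°
crank pin P = (r cos θ, r sin θ) = (24.321446, -15.794532)
h = r sin θ − e = -15.794532 − 13 = -28.794532
sin φ = h / L = -28.794532 / 135 = -0.21329283
φ = arcsin(-0.21329283) = -12.315391°

-12.3154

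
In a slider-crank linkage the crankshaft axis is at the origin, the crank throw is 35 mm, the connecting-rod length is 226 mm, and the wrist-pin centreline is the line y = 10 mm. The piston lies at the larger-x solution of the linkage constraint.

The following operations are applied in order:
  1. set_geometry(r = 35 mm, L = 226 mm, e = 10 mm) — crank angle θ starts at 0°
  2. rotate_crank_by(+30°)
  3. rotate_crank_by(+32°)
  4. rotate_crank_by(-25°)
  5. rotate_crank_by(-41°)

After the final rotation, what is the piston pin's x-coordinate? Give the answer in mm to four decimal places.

260.5720

set_geometry: r = 35 mm, L = 226 mm, e = 10 mm; θ ← 0°
rotate_crank_by(+30°): θ ← 0° +30° = 30°
rotate_crank_by(+32°): θ ← 30° +32° = 62°
rotate_crank_by(-25°): θ ← 62° -25° = 37°
rotate_crank_by(-41°): θ ← 37° -41° = -4°
crank pin P = (r cos θ, r sin θ) = (34.914742, -2.441477)
h = r sin θ − e = -2.441477 − 10 = -12.441477
x = r cos θ + √(L² − h²) = 34.914742 + √(51076.0 − 154.7903) = 34.914742 + 225.657284 = 260.572025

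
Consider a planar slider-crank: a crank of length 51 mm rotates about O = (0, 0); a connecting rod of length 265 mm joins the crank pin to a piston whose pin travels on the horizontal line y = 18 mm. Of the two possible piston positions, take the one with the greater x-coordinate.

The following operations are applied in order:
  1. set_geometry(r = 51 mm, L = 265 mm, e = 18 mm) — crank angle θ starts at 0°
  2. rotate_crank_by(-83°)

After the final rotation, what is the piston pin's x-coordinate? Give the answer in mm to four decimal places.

set_geometry: r = 51 mm, L = 265 mm, e = 18 mm; θ ← 0°
rotate_crank_by(-83°): θ ← 0° -83° = -83°
crank pin P = (r cos θ, r sin θ) = (6.215337, -50.619854)
h = r sin θ − e = -50.619854 − 18 = -68.619854
x = r cos θ + √(L² − h²) = 6.215337 + √(70225.0 − 4708.6843) = 6.215337 + 255.961551 = 262.176888

262.1769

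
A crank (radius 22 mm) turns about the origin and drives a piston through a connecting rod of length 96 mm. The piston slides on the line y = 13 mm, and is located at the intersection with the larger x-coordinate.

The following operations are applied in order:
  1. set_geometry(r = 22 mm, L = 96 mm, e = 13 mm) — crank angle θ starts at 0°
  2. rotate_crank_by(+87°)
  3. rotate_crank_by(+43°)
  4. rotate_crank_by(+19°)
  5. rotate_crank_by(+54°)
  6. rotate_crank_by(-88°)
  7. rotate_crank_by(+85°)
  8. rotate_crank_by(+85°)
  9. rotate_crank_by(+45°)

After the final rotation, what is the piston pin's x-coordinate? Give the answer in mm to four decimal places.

set_geometry: r = 22 mm, L = 96 mm, e = 13 mm; θ ← 0°
rotate_crank_by(+87°): θ ← 0° +87° = 87°
rotate_crank_by(+43°): θ ← 87° +43° = 130°
rotate_crank_by(+19°): θ ← 130° +19° = 149°
rotate_crank_by(+54°): θ ← 149° +54° = 203°
rotate_crank_by(-88°): θ ← 203° -88° = 115°
rotate_crank_by(+85°): θ ← 115° +85° = 200°
rotate_crank_by(+85°): θ ← 200° +85° = 285°
rotate_crank_by(+45°): θ ← 285° +45° = 330°
crank pin P = (r cos θ, r sin θ) = (19.052559, -11.000000)
h = r sin θ − e = -11.000000 − 13 = -24.000000
x = r cos θ + √(L² − h²) = 19.052559 + √(9216.0 − 576.0000) = 19.052559 + 92.951600 = 112.004159

112.0042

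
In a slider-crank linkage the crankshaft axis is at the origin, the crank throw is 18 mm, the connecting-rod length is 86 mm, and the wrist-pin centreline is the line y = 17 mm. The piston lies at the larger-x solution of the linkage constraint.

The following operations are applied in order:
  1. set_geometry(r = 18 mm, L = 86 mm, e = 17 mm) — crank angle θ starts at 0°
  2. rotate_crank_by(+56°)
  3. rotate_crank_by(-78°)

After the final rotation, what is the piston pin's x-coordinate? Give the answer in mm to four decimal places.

set_geometry: r = 18 mm, L = 86 mm, e = 17 mm; θ ← 0°
rotate_crank_by(+56°): θ ← 0° +56° = 56°
rotate_crank_by(-78°): θ ← 56° -78° = -22°
crank pin P = (r cos θ, r sin θ) = (16.689309, -6.742919)
h = r sin θ − e = -6.742919 − 17 = -23.742919
x = r cos θ + √(L² − h²) = 16.689309 + √(7396.0 − 563.7262) = 16.689309 + 82.657570 = 99.346879

99.3469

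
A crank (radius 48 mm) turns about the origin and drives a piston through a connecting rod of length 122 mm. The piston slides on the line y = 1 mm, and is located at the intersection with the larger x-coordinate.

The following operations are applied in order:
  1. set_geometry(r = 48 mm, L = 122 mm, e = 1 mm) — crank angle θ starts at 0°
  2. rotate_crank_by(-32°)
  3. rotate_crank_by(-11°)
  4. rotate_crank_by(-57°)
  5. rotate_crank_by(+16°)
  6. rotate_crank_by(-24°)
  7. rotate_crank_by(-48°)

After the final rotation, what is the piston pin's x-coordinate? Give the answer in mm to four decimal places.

76.4112

set_geometry: r = 48 mm, L = 122 mm, e = 1 mm; θ ← 0°
rotate_crank_by(-32°): θ ← 0° -32° = -32°
rotate_crank_by(-11°): θ ← -32° -11° = -43°
rotate_crank_by(-57°): θ ← -43° -57° = -100°
rotate_crank_by(+16°): θ ← -100° +16° = -84°
rotate_crank_by(-24°): θ ← -84° -24° = -108°
rotate_crank_by(-48°): θ ← -108° -48° = -156°
crank pin P = (r cos θ, r sin θ) = (-43.850182, -19.523359)
h = r sin θ − e = -19.523359 − 1 = -20.523359
x = r cos θ + √(L² − h²) = -43.850182 + √(14884.0 − 421.2083) = -43.850182 + 120.261348 = 76.411166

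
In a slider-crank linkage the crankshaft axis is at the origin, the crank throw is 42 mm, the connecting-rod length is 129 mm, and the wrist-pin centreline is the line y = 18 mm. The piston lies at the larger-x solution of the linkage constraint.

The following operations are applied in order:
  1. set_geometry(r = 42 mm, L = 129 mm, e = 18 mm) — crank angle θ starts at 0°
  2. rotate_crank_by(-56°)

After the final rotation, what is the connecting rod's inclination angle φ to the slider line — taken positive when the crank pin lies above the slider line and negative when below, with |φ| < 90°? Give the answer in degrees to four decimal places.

-24.1705

set_geometry: r = 42 mm, L = 129 mm, e = 18 mm; θ ← 0°
rotate_crank_by(-56°): θ ← 0° -56° = -56°
crank pin P = (r cos θ, r sin θ) = (23.486102, -34.819578)
h = r sin θ − e = -34.819578 − 18 = -52.819578
sin φ = h / L = -52.819578 / 129 = -0.40945409
φ = arcsin(-0.40945409) = -24.170546°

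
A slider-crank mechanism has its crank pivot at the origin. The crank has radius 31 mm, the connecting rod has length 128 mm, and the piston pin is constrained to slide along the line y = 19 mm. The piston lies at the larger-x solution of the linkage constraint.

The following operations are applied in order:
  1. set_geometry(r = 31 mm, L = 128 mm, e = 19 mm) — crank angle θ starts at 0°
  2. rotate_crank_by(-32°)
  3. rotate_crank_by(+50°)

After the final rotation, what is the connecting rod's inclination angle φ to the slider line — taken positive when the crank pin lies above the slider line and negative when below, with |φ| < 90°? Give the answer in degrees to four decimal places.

set_geometry: r = 31 mm, L = 128 mm, e = 19 mm; θ ← 0°
rotate_crank_by(-32°): θ ← 0° -32° = -32°
rotate_crank_by(+50°): θ ← -32° +50° = 18°
crank pin P = (r cos θ, r sin θ) = (29.482752, 9.579527)
h = r sin θ − e = 9.579527 − 19 = -9.420473
sin φ = h / L = -9.420473 / 128 = -0.07359745
φ = arcsin(-0.07359745) = -4.220639°

-4.2206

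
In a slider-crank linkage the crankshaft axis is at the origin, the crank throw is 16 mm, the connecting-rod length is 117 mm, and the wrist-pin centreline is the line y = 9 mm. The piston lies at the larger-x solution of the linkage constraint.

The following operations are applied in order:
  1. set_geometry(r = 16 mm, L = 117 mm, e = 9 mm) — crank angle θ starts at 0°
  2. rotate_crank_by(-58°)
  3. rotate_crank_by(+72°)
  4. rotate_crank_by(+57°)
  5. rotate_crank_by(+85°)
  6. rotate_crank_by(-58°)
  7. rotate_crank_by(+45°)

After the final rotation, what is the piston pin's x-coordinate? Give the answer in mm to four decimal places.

104.2201

set_geometry: r = 16 mm, L = 117 mm, e = 9 mm; θ ← 0°
rotate_crank_by(-58°): θ ← 0° -58° = -58°
rotate_crank_by(+72°): θ ← -58° +72° = 14°
rotate_crank_by(+57°): θ ← 14° +57° = 71°
rotate_crank_by(+85°): θ ← 71° +85° = 156°
rotate_crank_by(-58°): θ ← 156° -58° = 98°
rotate_crank_by(+45°): θ ← 98° +45° = 143°
crank pin P = (r cos θ, r sin θ) = (-12.778168, 9.629040)
h = r sin θ − e = 9.629040 − 9 = 0.629040
x = r cos θ + √(L² − h²) = -12.778168 + √(13689.0 − 0.3957) = -12.778168 + 116.998309 = 104.220141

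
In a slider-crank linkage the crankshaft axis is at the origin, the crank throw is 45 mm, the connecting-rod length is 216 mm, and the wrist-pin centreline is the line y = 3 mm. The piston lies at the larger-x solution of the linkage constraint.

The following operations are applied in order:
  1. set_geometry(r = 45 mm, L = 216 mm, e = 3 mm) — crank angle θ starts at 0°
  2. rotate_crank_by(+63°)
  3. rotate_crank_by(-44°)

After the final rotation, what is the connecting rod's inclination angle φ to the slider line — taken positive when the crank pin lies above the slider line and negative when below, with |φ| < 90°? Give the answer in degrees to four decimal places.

3.0919

set_geometry: r = 45 mm, L = 216 mm, e = 3 mm; θ ← 0°
rotate_crank_by(+63°): θ ← 0° +63° = 63°
rotate_crank_by(-44°): θ ← 63° -44° = 19°
crank pin P = (r cos θ, r sin θ) = (42.548336, 14.650567)
h = r sin θ − e = 14.650567 − 3 = 11.650567
sin φ = h / L = 11.650567 / 216 = 0.05393781
φ = arcsin(0.05393781) = 3.091909°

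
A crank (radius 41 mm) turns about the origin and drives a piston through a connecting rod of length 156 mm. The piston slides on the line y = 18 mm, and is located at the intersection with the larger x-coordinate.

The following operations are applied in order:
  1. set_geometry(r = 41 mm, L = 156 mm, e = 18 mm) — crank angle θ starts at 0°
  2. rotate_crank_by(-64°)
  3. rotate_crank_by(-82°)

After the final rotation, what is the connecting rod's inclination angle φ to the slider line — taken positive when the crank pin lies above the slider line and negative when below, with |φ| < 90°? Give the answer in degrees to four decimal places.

set_geometry: r = 41 mm, L = 156 mm, e = 18 mm; θ ← 0°
rotate_crank_by(-64°): θ ← 0° -64° = -64°
rotate_crank_by(-82°): θ ← -64° -82° = -146°
crank pin P = (r cos θ, r sin θ) = (-33.990540, -22.926909)
h = r sin θ − e = -22.926909 − 18 = -40.926909
sin φ = h / L = -40.926909 / 156 = -0.26235198
φ = arcsin(-0.26235198) = -15.209666°

-15.2097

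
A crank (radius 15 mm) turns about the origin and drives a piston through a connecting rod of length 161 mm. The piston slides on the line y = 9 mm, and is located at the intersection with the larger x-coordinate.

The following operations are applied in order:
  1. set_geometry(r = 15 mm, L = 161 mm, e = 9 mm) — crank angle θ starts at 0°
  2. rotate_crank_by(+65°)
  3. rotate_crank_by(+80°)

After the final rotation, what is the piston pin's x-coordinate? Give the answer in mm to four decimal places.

148.7122

set_geometry: r = 15 mm, L = 161 mm, e = 9 mm; θ ← 0°
rotate_crank_by(+65°): θ ← 0° +65° = 65°
rotate_crank_by(+80°): θ ← 65° +80° = 145°
crank pin P = (r cos θ, r sin θ) = (-12.287281, 8.603647)
h = r sin θ − e = 8.603647 − 9 = -0.396353
x = r cos θ + √(L² − h²) = -12.287281 + √(25921.0 − 0.1571) = -12.287281 + 160.999512 = 148.712231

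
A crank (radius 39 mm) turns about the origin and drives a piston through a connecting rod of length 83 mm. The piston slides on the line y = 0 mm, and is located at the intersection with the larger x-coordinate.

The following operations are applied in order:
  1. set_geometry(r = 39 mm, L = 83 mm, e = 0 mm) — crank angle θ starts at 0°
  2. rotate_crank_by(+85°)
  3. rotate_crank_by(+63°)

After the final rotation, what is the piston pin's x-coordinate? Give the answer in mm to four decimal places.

47.3120

set_geometry: r = 39 mm, L = 83 mm, e = 0 mm; θ ← 0°
rotate_crank_by(+85°): θ ← 0° +85° = 85°
rotate_crank_by(+63°): θ ← 85° +63° = 148°
crank pin P = (r cos θ, r sin θ) = (-33.073876, 20.666851)
h = r sin θ − e = 20.666851 − 0 = 20.666851
x = r cos θ + √(L² − h²) = -33.073876 + √(6889.0 − 427.1187) = -33.073876 + 80.385827 = 47.311952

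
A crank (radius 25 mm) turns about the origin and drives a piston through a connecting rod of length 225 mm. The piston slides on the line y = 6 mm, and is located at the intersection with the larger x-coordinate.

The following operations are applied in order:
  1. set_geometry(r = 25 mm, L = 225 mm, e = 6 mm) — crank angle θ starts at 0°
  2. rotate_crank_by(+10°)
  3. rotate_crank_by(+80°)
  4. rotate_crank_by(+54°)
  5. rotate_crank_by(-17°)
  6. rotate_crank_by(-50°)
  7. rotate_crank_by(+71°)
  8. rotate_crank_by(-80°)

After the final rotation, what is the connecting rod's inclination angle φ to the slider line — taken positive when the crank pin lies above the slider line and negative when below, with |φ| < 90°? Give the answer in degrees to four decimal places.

4.3790

set_geometry: r = 25 mm, L = 225 mm, e = 6 mm; θ ← 0°
rotate_crank_by(+10°): θ ← 0° +10° = 10°
rotate_crank_by(+80°): θ ← 10° +80° = 90°
rotate_crank_by(+54°): θ ← 90° +54° = 144°
rotate_crank_by(-17°): θ ← 144° -17° = 127°
rotate_crank_by(-50°): θ ← 127° -50° = 77°
rotate_crank_by(+71°): θ ← 77° +71° = 148°
rotate_crank_by(-80°): θ ← 148° -80° = 68°
crank pin P = (r cos θ, r sin θ) = (9.365165, 23.179596)
h = r sin θ − e = 23.179596 − 6 = 17.179596
sin φ = h / L = 17.179596 / 225 = 0.07635376
φ = arcsin(0.07635376) = 4.379010°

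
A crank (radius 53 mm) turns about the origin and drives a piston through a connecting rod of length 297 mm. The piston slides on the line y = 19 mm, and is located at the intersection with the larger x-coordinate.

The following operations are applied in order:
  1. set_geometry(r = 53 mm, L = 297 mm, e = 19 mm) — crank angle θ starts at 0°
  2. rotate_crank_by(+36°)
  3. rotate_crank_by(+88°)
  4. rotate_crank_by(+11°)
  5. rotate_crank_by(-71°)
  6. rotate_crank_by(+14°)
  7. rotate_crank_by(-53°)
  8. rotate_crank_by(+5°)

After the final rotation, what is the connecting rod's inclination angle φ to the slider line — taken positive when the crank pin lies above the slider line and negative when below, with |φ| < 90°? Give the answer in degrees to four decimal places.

1.4470

set_geometry: r = 53 mm, L = 297 mm, e = 19 mm; θ ← 0°
rotate_crank_by(+36°): θ ← 0° +36° = 36°
rotate_crank_by(+88°): θ ← 36° +88° = 124°
rotate_crank_by(+11°): θ ← 124° +11° = 135°
rotate_crank_by(-71°): θ ← 135° -71° = 64°
rotate_crank_by(+14°): θ ← 64° +14° = 78°
rotate_crank_by(-53°): θ ← 78° -53° = 25°
rotate_crank_by(+5°): θ ← 25° +5° = 30°
crank pin P = (r cos θ, r sin θ) = (45.899346, 26.500000)
h = r sin θ − e = 26.500000 − 19 = 7.500000
sin φ = h / L = 7.500000 / 297 = 0.02525253
φ = arcsin(0.02525253) = 1.447017°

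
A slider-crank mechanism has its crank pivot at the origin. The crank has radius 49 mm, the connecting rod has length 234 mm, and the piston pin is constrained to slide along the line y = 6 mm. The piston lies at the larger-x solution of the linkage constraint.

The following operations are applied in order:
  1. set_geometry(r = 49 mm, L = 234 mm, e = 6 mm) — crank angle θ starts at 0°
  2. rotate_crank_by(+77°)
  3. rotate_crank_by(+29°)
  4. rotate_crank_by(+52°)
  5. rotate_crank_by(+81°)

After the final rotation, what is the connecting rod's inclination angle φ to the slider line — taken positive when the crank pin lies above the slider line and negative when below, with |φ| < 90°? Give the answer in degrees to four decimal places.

-11.8373

set_geometry: r = 49 mm, L = 234 mm, e = 6 mm; θ ← 0°
rotate_crank_by(+77°): θ ← 0° +77° = 77°
rotate_crank_by(+29°): θ ← 77° +29° = 106°
rotate_crank_by(+52°): θ ← 106° +52° = 158°
rotate_crank_by(+81°): θ ← 158° +81° = 239°
crank pin P = (r cos θ, r sin θ) = (-25.236866, -42.001198)
h = r sin θ − e = -42.001198 − 6 = -48.001198
sin φ = h / L = -48.001198 / 234 = -0.20513332
φ = arcsin(-0.20513332) = -11.837304°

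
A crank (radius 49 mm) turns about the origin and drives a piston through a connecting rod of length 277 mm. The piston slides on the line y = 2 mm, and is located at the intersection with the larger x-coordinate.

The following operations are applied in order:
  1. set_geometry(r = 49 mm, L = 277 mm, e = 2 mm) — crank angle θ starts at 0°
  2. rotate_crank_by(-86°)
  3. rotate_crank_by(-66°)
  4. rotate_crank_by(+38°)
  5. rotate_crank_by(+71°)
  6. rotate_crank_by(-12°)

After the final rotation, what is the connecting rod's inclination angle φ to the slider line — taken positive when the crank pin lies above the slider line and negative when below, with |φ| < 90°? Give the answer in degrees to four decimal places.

set_geometry: r = 49 mm, L = 277 mm, e = 2 mm; θ ← 0°
rotate_crank_by(-86°): θ ← 0° -86° = -86°
rotate_crank_by(-66°): θ ← -86° -66° = -152°
rotate_crank_by(+38°): θ ← -152° +38° = -114°
rotate_crank_by(+71°): θ ← -114° +71° = -43°
rotate_crank_by(-12°): θ ← -43° -12° = -55°
crank pin P = (r cos θ, r sin θ) = (28.105245, -40.138450)
h = r sin θ − e = -40.138450 − 2 = -42.138450
sin φ = h / L = -42.138450 / 277 = -0.15212437
φ = arcsin(-0.15212437) = -8.750057°

-8.7501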